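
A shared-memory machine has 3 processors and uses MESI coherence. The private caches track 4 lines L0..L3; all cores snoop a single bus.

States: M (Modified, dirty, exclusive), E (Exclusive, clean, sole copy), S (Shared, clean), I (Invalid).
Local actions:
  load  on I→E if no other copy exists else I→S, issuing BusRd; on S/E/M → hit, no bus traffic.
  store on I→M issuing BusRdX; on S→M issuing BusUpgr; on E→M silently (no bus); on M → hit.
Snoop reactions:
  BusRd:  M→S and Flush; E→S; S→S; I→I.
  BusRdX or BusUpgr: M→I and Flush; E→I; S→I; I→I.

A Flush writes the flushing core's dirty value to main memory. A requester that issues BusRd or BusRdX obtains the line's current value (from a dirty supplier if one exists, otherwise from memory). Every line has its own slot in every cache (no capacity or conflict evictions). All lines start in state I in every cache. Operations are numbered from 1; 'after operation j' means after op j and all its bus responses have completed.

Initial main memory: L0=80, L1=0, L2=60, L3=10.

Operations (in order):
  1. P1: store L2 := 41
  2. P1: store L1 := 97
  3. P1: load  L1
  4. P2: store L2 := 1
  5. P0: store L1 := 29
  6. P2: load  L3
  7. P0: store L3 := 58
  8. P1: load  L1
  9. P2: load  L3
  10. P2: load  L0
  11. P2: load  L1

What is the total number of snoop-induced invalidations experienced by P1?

invalidations = 2

1. P1: store L2 := 41  bus=[BusRdX]  L2: P0=I P1=M P2=I  mem[L2]=60
2. P1: store L1 := 97  bus=[BusRdX]  L1: P0=I P1=M P2=I  mem[L1]=0
3. P1: load  L1  bus=[-]  L1: P0=I P1=M P2=I  mem[L1]=0
4. P2: store L2 := 1  bus=[BusRdX,Flush]  L2: P0=I P1=I P2=M  mem[L2]=41
5. P0: store L1 := 29  bus=[BusRdX,Flush]  L1: P0=M P1=I P2=I  mem[L1]=97
6. P2: load  L3  bus=[BusRd]  L3: P0=I P1=I P2=E  mem[L3]=10
7. P0: store L3 := 58  bus=[BusRdX]  L3: P0=M P1=I P2=I  mem[L3]=10
8. P1: load  L1  bus=[BusRd,Flush]  L1: P0=S P1=S P2=I  mem[L1]=29
9. P2: load  L3  bus=[BusRd,Flush]  L3: P0=S P1=I P2=S  mem[L3]=58
10. P2: load  L0  bus=[BusRd]  L0: P0=I P1=I P2=E  mem[L0]=80
11. P2: load  L1  bus=[BusRd]  L1: P0=S P1=S P2=S  mem[L1]=29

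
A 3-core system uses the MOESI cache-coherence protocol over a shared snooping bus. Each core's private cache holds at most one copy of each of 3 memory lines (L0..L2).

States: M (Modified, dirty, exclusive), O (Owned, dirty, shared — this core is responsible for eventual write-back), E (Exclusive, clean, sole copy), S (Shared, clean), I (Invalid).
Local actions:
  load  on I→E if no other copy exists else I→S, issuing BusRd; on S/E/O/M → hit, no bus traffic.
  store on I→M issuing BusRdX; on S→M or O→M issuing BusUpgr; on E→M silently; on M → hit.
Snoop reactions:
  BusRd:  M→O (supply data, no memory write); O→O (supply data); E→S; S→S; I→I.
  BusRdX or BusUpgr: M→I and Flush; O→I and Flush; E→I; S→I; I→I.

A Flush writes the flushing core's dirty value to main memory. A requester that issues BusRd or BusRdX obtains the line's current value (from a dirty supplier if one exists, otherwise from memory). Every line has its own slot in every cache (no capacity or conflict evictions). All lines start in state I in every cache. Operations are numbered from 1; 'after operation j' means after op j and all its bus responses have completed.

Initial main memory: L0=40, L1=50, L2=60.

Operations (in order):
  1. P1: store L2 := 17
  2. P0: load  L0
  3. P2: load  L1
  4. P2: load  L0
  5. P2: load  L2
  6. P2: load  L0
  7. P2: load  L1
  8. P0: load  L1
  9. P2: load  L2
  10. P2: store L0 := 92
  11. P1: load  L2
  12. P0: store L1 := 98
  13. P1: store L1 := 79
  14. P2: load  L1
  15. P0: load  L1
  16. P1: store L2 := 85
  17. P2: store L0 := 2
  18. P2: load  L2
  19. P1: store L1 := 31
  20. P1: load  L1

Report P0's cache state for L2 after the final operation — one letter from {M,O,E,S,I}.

state = I

1. P1: store L2 := 17  bus=[BusRdX]  L2: P0=I P1=M P2=I  mem[L2]=60
2. P0: load  L0  bus=[BusRd]  L0: P0=E P1=I P2=I  mem[L0]=40
3. P2: load  L1  bus=[BusRd]  L1: P0=I P1=I P2=E  mem[L1]=50
4. P2: load  L0  bus=[BusRd]  L0: P0=S P1=I P2=S  mem[L0]=40
5. P2: load  L2  bus=[BusRd]  L2: P0=I P1=O P2=S  mem[L2]=60
6. P2: load  L0  bus=[-]  L0: P0=S P1=I P2=S  mem[L0]=40
7. P2: load  L1  bus=[-]  L1: P0=I P1=I P2=E  mem[L1]=50
8. P0: load  L1  bus=[BusRd]  L1: P0=S P1=I P2=S  mem[L1]=50
9. P2: load  L2  bus=[-]  L2: P0=I P1=O P2=S  mem[L2]=60
10. P2: store L0 := 92  bus=[BusUpgr]  L0: P0=I P1=I P2=M  mem[L0]=40
11. P1: load  L2  bus=[-]  L2: P0=I P1=O P2=S  mem[L2]=60
12. P0: store L1 := 98  bus=[BusUpgr]  L1: P0=M P1=I P2=I  mem[L1]=50
13. P1: store L1 := 79  bus=[BusRdX,Flush]  L1: P0=I P1=M P2=I  mem[L1]=98
14. P2: load  L1  bus=[BusRd]  L1: P0=I P1=O P2=S  mem[L1]=98
15. P0: load  L1  bus=[BusRd]  L1: P0=S P1=O P2=S  mem[L1]=98
16. P1: store L2 := 85  bus=[BusUpgr]  L2: P0=I P1=M P2=I  mem[L2]=60
17. P2: store L0 := 2  bus=[-]  L0: P0=I P1=I P2=M  mem[L0]=40
18. P2: load  L2  bus=[BusRd]  L2: P0=I P1=O P2=S  mem[L2]=60
19. P1: store L1 := 31  bus=[BusUpgr]  L1: P0=I P1=M P2=I  mem[L1]=98
20. P1: load  L1  bus=[-]  L1: P0=I P1=M P2=I  mem[L1]=98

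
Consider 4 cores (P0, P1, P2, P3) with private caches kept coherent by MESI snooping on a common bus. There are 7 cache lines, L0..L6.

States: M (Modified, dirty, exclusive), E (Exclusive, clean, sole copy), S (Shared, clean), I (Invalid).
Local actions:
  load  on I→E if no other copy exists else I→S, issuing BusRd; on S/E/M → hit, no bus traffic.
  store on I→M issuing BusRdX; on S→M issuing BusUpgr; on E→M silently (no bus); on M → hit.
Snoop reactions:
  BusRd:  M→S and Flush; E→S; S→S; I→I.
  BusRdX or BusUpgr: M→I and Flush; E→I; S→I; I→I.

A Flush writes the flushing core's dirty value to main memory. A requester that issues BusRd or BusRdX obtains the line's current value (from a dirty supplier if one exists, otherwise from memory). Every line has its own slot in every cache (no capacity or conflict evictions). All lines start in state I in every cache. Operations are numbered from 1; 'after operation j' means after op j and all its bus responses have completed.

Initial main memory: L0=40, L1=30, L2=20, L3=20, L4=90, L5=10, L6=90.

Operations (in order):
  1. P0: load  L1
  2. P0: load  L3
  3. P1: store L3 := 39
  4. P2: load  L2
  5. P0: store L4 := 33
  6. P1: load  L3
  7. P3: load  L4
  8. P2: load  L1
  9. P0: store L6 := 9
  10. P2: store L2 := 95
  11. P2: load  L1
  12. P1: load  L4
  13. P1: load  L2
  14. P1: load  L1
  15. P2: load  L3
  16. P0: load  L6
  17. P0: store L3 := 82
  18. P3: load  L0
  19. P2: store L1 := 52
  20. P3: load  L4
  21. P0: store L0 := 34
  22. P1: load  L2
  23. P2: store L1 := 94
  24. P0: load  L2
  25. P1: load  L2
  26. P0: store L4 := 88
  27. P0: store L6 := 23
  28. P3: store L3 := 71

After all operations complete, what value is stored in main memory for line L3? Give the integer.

1. P0: load  L1  bus=[BusRd]  L1: P0=E P1=I P2=I P3=I  mem[L1]=30
2. P0: load  L3  bus=[BusRd]  L3: P0=E P1=I P2=I P3=I  mem[L3]=20
3. P1: store L3 := 39  bus=[BusRdX]  L3: P0=I P1=M P2=I P3=I  mem[L3]=20
4. P2: load  L2  bus=[BusRd]  L2: P0=I P1=I P2=E P3=I  mem[L2]=20
5. P0: store L4 := 33  bus=[BusRdX]  L4: P0=M P1=I P2=I P3=I  mem[L4]=90
6. P1: load  L3  bus=[-]  L3: P0=I P1=M P2=I P3=I  mem[L3]=20
7. P3: load  L4  bus=[BusRd,Flush]  L4: P0=S P1=I P2=I P3=S  mem[L4]=33
8. P2: load  L1  bus=[BusRd]  L1: P0=S P1=I P2=S P3=I  mem[L1]=30
9. P0: store L6 := 9  bus=[BusRdX]  L6: P0=M P1=I P2=I P3=I  mem[L6]=90
10. P2: store L2 := 95  bus=[-]  L2: P0=I P1=I P2=M P3=I  mem[L2]=20
11. P2: load  L1  bus=[-]  L1: P0=S P1=I P2=S P3=I  mem[L1]=30
12. P1: load  L4  bus=[BusRd]  L4: P0=S P1=S P2=I P3=S  mem[L4]=33
13. P1: load  L2  bus=[BusRd,Flush]  L2: P0=I P1=S P2=S P3=I  mem[L2]=95
14. P1: load  L1  bus=[BusRd]  L1: P0=S P1=S P2=S P3=I  mem[L1]=30
15. P2: load  L3  bus=[BusRd,Flush]  L3: P0=I P1=S P2=S P3=I  mem[L3]=39
16. P0: load  L6  bus=[-]  L6: P0=M P1=I P2=I P3=I  mem[L6]=90
17. P0: store L3 := 82  bus=[BusRdX]  L3: P0=M P1=I P2=I P3=I  mem[L3]=39
18. P3: load  L0  bus=[BusRd]  L0: P0=I P1=I P2=I P3=E  mem[L0]=40
19. P2: store L1 := 52  bus=[BusUpgr]  L1: P0=I P1=I P2=M P3=I  mem[L1]=30
20. P3: load  L4  bus=[-]  L4: P0=S P1=S P2=I P3=S  mem[L4]=33
21. P0: store L0 := 34  bus=[BusRdX]  L0: P0=M P1=I P2=I P3=I  mem[L0]=40
22. P1: load  L2  bus=[-]  L2: P0=I P1=S P2=S P3=I  mem[L2]=95
23. P2: store L1 := 94  bus=[-]  L1: P0=I P1=I P2=M P3=I  mem[L1]=30
24. P0: load  L2  bus=[BusRd]  L2: P0=S P1=S P2=S P3=I  mem[L2]=95
25. P1: load  L2  bus=[-]  L2: P0=S P1=S P2=S P3=I  mem[L2]=95
26. P0: store L4 := 88  bus=[BusUpgr]  L4: P0=M P1=I P2=I P3=I  mem[L4]=33
27. P0: store L6 := 23  bus=[-]  L6: P0=M P1=I P2=I P3=I  mem[L6]=90
28. P3: store L3 := 71  bus=[BusRdX,Flush]  L3: P0=I P1=I P2=I P3=M  mem[L3]=82

memory[L3] = 82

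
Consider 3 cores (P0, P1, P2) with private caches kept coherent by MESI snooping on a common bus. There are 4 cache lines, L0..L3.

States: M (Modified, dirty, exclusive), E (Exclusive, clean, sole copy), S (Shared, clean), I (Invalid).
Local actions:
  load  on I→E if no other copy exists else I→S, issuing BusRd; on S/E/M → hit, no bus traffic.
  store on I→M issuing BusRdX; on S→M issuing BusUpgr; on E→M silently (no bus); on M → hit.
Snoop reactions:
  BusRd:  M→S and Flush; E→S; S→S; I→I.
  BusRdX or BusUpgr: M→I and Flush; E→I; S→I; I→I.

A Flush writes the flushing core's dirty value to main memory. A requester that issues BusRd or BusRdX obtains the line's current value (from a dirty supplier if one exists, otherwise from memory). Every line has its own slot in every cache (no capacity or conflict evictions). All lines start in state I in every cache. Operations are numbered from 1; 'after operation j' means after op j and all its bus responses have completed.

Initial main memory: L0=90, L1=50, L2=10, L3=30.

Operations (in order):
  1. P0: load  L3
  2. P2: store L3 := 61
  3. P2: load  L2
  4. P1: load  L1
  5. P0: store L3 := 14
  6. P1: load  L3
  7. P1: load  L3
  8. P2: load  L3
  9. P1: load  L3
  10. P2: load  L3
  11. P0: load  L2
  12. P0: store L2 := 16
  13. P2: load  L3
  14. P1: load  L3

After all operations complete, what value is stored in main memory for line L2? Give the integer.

memory[L2] = 10

  op1 P0: load  L3 → E/I/I on L3; bus BusRd; mem=30
  op2 P2: store L3 := 61 → I/I/M on L3; bus BusRdX; mem=30
  op3 P2: load  L2 → I/I/E on L2; bus BusRd; mem=10
  op4 P1: load  L1 → I/E/I on L1; bus BusRd; mem=50
  op5 P0: store L3 := 14 → M/I/I on L3; bus BusRdX Flush; mem=61
  op6 P1: load  L3 → S/S/I on L3; bus BusRd Flush; mem=14
  op7 P1: load  L3 → S/S/I on L3; bus (none); mem=14
  op8 P2: load  L3 → S/S/S on L3; bus BusRd; mem=14
  op9 P1: load  L3 → S/S/S on L3; bus (none); mem=14
  op10 P2: load  L3 → S/S/S on L3; bus (none); mem=14
  op11 P0: load  L2 → S/I/S on L2; bus BusRd; mem=10
  op12 P0: store L2 := 16 → M/I/I on L2; bus BusUpgr; mem=10
  op13 P2: load  L3 → S/S/S on L3; bus (none); mem=14
  op14 P1: load  L3 → S/S/S on L3; bus (none); mem=14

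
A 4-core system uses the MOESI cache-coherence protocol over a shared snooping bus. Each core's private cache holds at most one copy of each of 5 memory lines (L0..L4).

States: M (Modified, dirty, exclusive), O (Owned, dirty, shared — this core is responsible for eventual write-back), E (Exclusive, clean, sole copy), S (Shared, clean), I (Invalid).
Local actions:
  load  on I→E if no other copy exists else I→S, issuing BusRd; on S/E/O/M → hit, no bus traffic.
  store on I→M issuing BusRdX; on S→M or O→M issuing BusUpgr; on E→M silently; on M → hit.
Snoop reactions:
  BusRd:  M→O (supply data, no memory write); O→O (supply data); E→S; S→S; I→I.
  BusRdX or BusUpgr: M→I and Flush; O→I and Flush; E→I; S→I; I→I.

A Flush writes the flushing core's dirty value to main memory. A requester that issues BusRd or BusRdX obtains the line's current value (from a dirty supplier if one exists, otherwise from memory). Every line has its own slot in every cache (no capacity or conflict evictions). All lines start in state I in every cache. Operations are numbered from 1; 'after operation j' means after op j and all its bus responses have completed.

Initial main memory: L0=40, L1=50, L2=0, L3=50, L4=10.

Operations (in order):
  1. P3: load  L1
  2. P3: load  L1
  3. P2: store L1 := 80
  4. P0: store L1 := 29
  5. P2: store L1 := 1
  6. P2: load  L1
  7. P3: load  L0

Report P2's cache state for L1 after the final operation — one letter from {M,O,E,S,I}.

state = M

  op1 P3: load  L1 → I/I/I/E on L1; bus BusRd; mem=50
  op2 P3: load  L1 → I/I/I/E on L1; bus (none); mem=50
  op3 P2: store L1 := 80 → I/I/M/I on L1; bus BusRdX; mem=50
  op4 P0: store L1 := 29 → M/I/I/I on L1; bus BusRdX Flush; mem=80
  op5 P2: store L1 := 1 → I/I/M/I on L1; bus BusRdX Flush; mem=29
  op6 P2: load  L1 → I/I/M/I on L1; bus (none); mem=29
  op7 P3: load  L0 → I/I/I/E on L0; bus BusRd; mem=40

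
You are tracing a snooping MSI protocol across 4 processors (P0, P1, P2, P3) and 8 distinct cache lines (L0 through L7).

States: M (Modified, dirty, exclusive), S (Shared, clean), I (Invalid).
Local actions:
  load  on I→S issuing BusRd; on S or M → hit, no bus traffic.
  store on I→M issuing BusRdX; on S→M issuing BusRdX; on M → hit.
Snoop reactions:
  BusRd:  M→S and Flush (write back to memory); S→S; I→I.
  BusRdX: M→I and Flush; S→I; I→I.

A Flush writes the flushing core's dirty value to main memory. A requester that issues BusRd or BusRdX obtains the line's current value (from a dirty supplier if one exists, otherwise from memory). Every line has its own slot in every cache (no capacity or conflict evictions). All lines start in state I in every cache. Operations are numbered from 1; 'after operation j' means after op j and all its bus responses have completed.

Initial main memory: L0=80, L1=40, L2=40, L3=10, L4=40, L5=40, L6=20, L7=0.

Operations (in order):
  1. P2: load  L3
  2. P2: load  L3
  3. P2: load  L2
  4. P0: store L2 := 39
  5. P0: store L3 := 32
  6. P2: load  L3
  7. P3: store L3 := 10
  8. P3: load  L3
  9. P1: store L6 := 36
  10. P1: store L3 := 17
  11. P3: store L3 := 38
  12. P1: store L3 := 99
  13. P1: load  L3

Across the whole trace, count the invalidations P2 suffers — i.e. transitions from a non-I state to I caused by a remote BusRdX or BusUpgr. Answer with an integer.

step 1: P2: load  L3  ⟶  IISI  (L3)  txn=BusRd  M[L3]=10
step 2: P2: load  L3  ⟶  IISI  (L3)  txn=∅  M[L3]=10
step 3: P2: load  L2  ⟶  IISI  (L2)  txn=BusRd  M[L2]=40
step 4: P0: store L2 := 39  ⟶  MIII  (L2)  txn=BusRdX  M[L2]=40
step 5: P0: store L3 := 32  ⟶  MIII  (L3)  txn=BusRdX  M[L3]=10
step 6: P2: load  L3  ⟶  SISI  (L3)  txn=BusRd+Flush  M[L3]=32
step 7: P3: store L3 := 10  ⟶  IIIM  (L3)  txn=BusRdX  M[L3]=32
step 8: P3: load  L3  ⟶  IIIM  (L3)  txn=∅  M[L3]=32
step 9: P1: store L6 := 36  ⟶  IMII  (L6)  txn=BusRdX  M[L6]=20
step 10: P1: store L3 := 17  ⟶  IMII  (L3)  txn=BusRdX+Flush  M[L3]=10
step 11: P3: store L3 := 38  ⟶  IIIM  (L3)  txn=BusRdX+Flush  M[L3]=17
step 12: P1: store L3 := 99  ⟶  IMII  (L3)  txn=BusRdX+Flush  M[L3]=38
step 13: P1: load  L3  ⟶  IMII  (L3)  txn=∅  M[L3]=38

invalidations = 3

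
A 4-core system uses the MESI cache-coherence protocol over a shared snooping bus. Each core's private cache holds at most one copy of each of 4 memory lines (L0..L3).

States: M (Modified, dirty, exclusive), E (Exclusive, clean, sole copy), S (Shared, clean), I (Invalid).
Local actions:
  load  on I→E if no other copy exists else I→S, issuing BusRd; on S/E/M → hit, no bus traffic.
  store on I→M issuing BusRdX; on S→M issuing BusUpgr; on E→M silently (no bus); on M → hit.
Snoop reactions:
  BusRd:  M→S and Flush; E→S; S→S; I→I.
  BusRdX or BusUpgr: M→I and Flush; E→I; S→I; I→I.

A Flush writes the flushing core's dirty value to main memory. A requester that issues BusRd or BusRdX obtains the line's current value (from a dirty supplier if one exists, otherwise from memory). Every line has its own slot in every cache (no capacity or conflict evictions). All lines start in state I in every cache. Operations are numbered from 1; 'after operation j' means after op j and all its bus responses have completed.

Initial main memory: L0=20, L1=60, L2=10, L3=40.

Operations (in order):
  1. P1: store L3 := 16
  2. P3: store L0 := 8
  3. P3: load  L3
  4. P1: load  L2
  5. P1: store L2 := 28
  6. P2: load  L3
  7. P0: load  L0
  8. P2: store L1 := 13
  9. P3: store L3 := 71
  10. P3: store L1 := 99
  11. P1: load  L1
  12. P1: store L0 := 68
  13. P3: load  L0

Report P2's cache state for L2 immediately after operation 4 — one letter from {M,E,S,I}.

state = I

1. P1: store L3 := 16  bus=[BusRdX]  L3: P0=I P1=M P2=I P3=I  mem[L3]=40
2. P3: store L0 := 8  bus=[BusRdX]  L0: P0=I P1=I P2=I P3=M  mem[L0]=20
3. P3: load  L3  bus=[BusRd,Flush]  L3: P0=I P1=S P2=I P3=S  mem[L3]=16
4. P1: load  L2  bus=[BusRd]  L2: P0=I P1=E P2=I P3=I  mem[L2]=10
5. P1: store L2 := 28  bus=[-]  L2: P0=I P1=M P2=I P3=I  mem[L2]=10
6. P2: load  L3  bus=[BusRd]  L3: P0=I P1=S P2=S P3=S  mem[L3]=16
7. P0: load  L0  bus=[BusRd,Flush]  L0: P0=S P1=I P2=I P3=S  mem[L0]=8
8. P2: store L1 := 13  bus=[BusRdX]  L1: P0=I P1=I P2=M P3=I  mem[L1]=60
9. P3: store L3 := 71  bus=[BusUpgr]  L3: P0=I P1=I P2=I P3=M  mem[L3]=16
10. P3: store L1 := 99  bus=[BusRdX,Flush]  L1: P0=I P1=I P2=I P3=M  mem[L1]=13
11. P1: load  L1  bus=[BusRd,Flush]  L1: P0=I P1=S P2=I P3=S  mem[L1]=99
12. P1: store L0 := 68  bus=[BusRdX]  L0: P0=I P1=M P2=I P3=I  mem[L0]=8
13. P3: load  L0  bus=[BusRd,Flush]  L0: P0=I P1=S P2=I P3=S  mem[L0]=68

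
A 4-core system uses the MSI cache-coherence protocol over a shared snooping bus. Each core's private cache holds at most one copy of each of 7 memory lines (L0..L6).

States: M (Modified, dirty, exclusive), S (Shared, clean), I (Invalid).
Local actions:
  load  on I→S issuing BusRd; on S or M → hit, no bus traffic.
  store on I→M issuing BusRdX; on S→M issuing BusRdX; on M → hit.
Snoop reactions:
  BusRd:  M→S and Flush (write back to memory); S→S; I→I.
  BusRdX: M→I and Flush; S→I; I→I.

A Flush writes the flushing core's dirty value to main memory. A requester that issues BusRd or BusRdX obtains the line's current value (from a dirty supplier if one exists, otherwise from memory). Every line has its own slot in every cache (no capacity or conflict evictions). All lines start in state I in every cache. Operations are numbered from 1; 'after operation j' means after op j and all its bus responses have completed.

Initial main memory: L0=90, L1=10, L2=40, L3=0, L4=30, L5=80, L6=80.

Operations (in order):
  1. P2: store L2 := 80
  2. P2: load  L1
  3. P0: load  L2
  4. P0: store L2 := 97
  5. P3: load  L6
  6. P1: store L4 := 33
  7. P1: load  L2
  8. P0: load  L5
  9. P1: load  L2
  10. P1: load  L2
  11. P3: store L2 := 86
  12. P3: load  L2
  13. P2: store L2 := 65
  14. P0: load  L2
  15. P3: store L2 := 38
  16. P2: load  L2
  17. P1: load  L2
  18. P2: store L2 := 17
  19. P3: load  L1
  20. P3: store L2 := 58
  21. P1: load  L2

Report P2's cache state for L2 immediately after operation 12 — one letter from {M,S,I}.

1. P2: store L2 := 80  bus=[BusRdX]  L2: P0=I P1=I P2=M P3=I  mem[L2]=40
2. P2: load  L1  bus=[BusRd]  L1: P0=I P1=I P2=S P3=I  mem[L1]=10
3. P0: load  L2  bus=[BusRd,Flush]  L2: P0=S P1=I P2=S P3=I  mem[L2]=80
4. P0: store L2 := 97  bus=[BusRdX]  L2: P0=M P1=I P2=I P3=I  mem[L2]=80
5. P3: load  L6  bus=[BusRd]  L6: P0=I P1=I P2=I P3=S  mem[L6]=80
6. P1: store L4 := 33  bus=[BusRdX]  L4: P0=I P1=M P2=I P3=I  mem[L4]=30
7. P1: load  L2  bus=[BusRd,Flush]  L2: P0=S P1=S P2=I P3=I  mem[L2]=97
8. P0: load  L5  bus=[BusRd]  L5: P0=S P1=I P2=I P3=I  mem[L5]=80
9. P1: load  L2  bus=[-]  L2: P0=S P1=S P2=I P3=I  mem[L2]=97
10. P1: load  L2  bus=[-]  L2: P0=S P1=S P2=I P3=I  mem[L2]=97
11. P3: store L2 := 86  bus=[BusRdX]  L2: P0=I P1=I P2=I P3=M  mem[L2]=97
12. P3: load  L2  bus=[-]  L2: P0=I P1=I P2=I P3=M  mem[L2]=97
13. P2: store L2 := 65  bus=[BusRdX,Flush]  L2: P0=I P1=I P2=M P3=I  mem[L2]=86
14. P0: load  L2  bus=[BusRd,Flush]  L2: P0=S P1=I P2=S P3=I  mem[L2]=65
15. P3: store L2 := 38  bus=[BusRdX]  L2: P0=I P1=I P2=I P3=M  mem[L2]=65
16. P2: load  L2  bus=[BusRd,Flush]  L2: P0=I P1=I P2=S P3=S  mem[L2]=38
17. P1: load  L2  bus=[BusRd]  L2: P0=I P1=S P2=S P3=S  mem[L2]=38
18. P2: store L2 := 17  bus=[BusRdX]  L2: P0=I P1=I P2=M P3=I  mem[L2]=38
19. P3: load  L1  bus=[BusRd]  L1: P0=I P1=I P2=S P3=S  mem[L1]=10
20. P3: store L2 := 58  bus=[BusRdX,Flush]  L2: P0=I P1=I P2=I P3=M  mem[L2]=17
21. P1: load  L2  bus=[BusRd,Flush]  L2: P0=I P1=S P2=I P3=S  mem[L2]=58

state = I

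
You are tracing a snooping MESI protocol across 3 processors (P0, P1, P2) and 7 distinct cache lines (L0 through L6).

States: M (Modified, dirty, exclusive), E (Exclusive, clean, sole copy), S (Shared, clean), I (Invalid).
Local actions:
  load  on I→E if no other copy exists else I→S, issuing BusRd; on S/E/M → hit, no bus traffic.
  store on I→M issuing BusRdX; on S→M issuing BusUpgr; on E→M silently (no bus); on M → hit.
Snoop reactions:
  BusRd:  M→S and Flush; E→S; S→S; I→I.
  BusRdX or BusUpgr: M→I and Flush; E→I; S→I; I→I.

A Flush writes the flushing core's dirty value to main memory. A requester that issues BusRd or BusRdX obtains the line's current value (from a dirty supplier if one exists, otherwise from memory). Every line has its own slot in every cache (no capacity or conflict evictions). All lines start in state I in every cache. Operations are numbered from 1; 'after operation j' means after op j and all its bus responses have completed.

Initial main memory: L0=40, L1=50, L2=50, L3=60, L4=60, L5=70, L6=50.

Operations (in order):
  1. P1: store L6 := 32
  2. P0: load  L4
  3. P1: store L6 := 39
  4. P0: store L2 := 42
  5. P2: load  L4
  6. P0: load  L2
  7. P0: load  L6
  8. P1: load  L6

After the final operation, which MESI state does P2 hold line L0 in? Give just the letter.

state = I

[1] P1: store L6 := 32 | P0:I, P1:M(32), P2:I | bus: BusRdX
[2] P0: load  L4 | P0:E(60), P1:I, P2:I | bus: BusRd
[3] P1: store L6 := 39 | P0:I, P1:M(39), P2:I | bus: none
[4] P0: store L2 := 42 | P0:M(42), P1:I, P2:I | bus: BusRdX
[5] P2: load  L4 | P0:S(60), P1:I, P2:S(60) | bus: BusRd
[6] P0: load  L2 | P0:M(42), P1:I, P2:I | bus: none
[7] P0: load  L6 | P0:S(39), P1:S(39), P2:I | bus: BusRd,Flush
[8] P1: load  L6 | P0:S(39), P1:S(39), P2:I | bus: none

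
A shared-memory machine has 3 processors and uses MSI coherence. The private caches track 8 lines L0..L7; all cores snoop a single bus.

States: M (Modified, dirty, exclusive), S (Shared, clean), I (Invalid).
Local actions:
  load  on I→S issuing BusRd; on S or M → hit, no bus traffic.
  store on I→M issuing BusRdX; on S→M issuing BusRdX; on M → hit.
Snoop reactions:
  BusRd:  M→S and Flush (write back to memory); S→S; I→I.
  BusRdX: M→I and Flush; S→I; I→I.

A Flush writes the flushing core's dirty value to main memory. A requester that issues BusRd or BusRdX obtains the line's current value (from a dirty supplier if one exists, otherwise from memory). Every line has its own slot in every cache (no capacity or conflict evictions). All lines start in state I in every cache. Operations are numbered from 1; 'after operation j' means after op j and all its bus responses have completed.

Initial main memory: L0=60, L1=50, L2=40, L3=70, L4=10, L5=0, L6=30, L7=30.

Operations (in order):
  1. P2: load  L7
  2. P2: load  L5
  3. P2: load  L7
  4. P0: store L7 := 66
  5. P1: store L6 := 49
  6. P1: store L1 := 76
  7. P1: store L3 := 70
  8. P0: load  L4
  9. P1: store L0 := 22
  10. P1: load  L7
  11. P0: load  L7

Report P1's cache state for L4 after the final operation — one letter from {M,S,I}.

state = I

step 1: P2: load  L7  ⟶  IIS  (L7)  txn=BusRd  M[L7]=30
step 2: P2: load  L5  ⟶  IIS  (L5)  txn=BusRd  M[L5]=0
step 3: P2: load  L7  ⟶  IIS  (L7)  txn=∅  M[L7]=30
step 4: P0: store L7 := 66  ⟶  MII  (L7)  txn=BusRdX  M[L7]=30
step 5: P1: store L6 := 49  ⟶  IMI  (L6)  txn=BusRdX  M[L6]=30
step 6: P1: store L1 := 76  ⟶  IMI  (L1)  txn=BusRdX  M[L1]=50
step 7: P1: store L3 := 70  ⟶  IMI  (L3)  txn=BusRdX  M[L3]=70
step 8: P0: load  L4  ⟶  SII  (L4)  txn=BusRd  M[L4]=10
step 9: P1: store L0 := 22  ⟶  IMI  (L0)  txn=BusRdX  M[L0]=60
step 10: P1: load  L7  ⟶  SSI  (L7)  txn=BusRd+Flush  M[L7]=66
step 11: P0: load  L7  ⟶  SSI  (L7)  txn=∅  M[L7]=66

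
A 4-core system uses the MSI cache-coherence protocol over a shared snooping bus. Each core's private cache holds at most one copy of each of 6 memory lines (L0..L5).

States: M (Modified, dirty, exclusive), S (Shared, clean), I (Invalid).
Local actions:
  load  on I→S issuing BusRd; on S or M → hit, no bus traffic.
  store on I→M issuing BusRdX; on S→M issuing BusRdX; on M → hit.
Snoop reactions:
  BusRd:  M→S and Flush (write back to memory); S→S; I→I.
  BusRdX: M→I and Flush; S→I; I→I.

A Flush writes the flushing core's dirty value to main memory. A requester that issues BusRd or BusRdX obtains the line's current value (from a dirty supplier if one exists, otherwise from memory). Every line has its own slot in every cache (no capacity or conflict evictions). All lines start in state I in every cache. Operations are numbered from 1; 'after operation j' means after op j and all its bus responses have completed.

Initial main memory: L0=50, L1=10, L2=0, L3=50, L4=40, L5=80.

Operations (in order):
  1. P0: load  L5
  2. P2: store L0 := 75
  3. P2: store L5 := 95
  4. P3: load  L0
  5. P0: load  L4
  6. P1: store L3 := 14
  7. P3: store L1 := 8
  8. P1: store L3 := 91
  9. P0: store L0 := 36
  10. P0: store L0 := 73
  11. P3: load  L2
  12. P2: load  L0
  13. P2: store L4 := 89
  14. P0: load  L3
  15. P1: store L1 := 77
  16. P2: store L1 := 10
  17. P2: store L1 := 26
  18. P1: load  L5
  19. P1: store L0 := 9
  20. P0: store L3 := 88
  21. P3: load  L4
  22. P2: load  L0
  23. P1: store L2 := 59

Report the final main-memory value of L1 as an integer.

  op1 P0: load  L5 → S/I/I/I on L5; bus BusRd; mem=80
  op2 P2: store L0 := 75 → I/I/M/I on L0; bus BusRdX; mem=50
  op3 P2: store L5 := 95 → I/I/M/I on L5; bus BusRdX; mem=80
  op4 P3: load  L0 → I/I/S/S on L0; bus BusRd Flush; mem=75
  op5 P0: load  L4 → S/I/I/I on L4; bus BusRd; mem=40
  op6 P1: store L3 := 14 → I/M/I/I on L3; bus BusRdX; mem=50
  op7 P3: store L1 := 8 → I/I/I/M on L1; bus BusRdX; mem=10
  op8 P1: store L3 := 91 → I/M/I/I on L3; bus (none); mem=50
  op9 P0: store L0 := 36 → M/I/I/I on L0; bus BusRdX; mem=75
  op10 P0: store L0 := 73 → M/I/I/I on L0; bus (none); mem=75
  op11 P3: load  L2 → I/I/I/S on L2; bus BusRd; mem=0
  op12 P2: load  L0 → S/I/S/I on L0; bus BusRd Flush; mem=73
  op13 P2: store L4 := 89 → I/I/M/I on L4; bus BusRdX; mem=40
  op14 P0: load  L3 → S/S/I/I on L3; bus BusRd Flush; mem=91
  op15 P1: store L1 := 77 → I/M/I/I on L1; bus BusRdX Flush; mem=8
  op16 P2: store L1 := 10 → I/I/M/I on L1; bus BusRdX Flush; mem=77
  op17 P2: store L1 := 26 → I/I/M/I on L1; bus (none); mem=77
  op18 P1: load  L5 → I/S/S/I on L5; bus BusRd Flush; mem=95
  op19 P1: store L0 := 9 → I/M/I/I on L0; bus BusRdX; mem=73
  op20 P0: store L3 := 88 → M/I/I/I on L3; bus BusRdX; mem=91
  op21 P3: load  L4 → I/I/S/S on L4; bus BusRd Flush; mem=89
  op22 P2: load  L0 → I/S/S/I on L0; bus BusRd Flush; mem=9
  op23 P1: store L2 := 59 → I/M/I/I on L2; bus BusRdX; mem=0

memory[L1] = 77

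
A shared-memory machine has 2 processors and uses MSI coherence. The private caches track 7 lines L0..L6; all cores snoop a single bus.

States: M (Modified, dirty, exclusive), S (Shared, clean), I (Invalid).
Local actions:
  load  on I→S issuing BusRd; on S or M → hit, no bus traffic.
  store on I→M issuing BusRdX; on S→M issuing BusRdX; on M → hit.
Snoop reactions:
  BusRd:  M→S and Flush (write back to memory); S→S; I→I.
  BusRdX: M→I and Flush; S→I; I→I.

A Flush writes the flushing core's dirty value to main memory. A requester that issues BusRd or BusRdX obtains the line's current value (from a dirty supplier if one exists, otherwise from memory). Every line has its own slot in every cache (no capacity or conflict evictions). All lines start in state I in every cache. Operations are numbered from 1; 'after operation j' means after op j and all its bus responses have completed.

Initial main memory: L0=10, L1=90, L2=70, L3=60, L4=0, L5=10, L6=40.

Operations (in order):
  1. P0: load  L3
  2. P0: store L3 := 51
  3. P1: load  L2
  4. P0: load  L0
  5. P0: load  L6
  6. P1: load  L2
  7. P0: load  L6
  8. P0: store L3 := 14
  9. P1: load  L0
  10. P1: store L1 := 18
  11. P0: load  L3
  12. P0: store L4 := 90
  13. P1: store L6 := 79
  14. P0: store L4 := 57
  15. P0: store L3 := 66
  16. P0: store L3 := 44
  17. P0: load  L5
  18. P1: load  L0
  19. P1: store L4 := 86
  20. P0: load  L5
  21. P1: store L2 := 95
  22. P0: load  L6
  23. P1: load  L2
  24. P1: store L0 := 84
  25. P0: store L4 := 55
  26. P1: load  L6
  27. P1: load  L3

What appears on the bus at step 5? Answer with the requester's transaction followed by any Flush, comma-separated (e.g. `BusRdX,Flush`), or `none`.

[1] P0: load  L3 | P0:S(60), P1:I | bus: BusRd
[2] P0: store L3 := 51 | P0:M(51), P1:I | bus: BusRdX
[3] P1: load  L2 | P0:I, P1:S(70) | bus: BusRd
[4] P0: load  L0 | P0:S(10), P1:I | bus: BusRd
[5] P0: load  L6 | P0:S(40), P1:I | bus: BusRd
[6] P1: load  L2 | P0:I, P1:S(70) | bus: none
[7] P0: load  L6 | P0:S(40), P1:I | bus: none
[8] P0: store L3 := 14 | P0:M(14), P1:I | bus: none
[9] P1: load  L0 | P0:S(10), P1:S(10) | bus: BusRd
[10] P1: store L1 := 18 | P0:I, P1:M(18) | bus: BusRdX
[11] P0: load  L3 | P0:M(14), P1:I | bus: none
[12] P0: store L4 := 90 | P0:M(90), P1:I | bus: BusRdX
[13] P1: store L6 := 79 | P0:I, P1:M(79) | bus: BusRdX
[14] P0: store L4 := 57 | P0:M(57), P1:I | bus: none
[15] P0: store L3 := 66 | P0:M(66), P1:I | bus: none
[16] P0: store L3 := 44 | P0:M(44), P1:I | bus: none
[17] P0: load  L5 | P0:S(10), P1:I | bus: BusRd
[18] P1: load  L0 | P0:S(10), P1:S(10) | bus: none
[19] P1: store L4 := 86 | P0:I, P1:M(86) | bus: BusRdX,Flush
[20] P0: load  L5 | P0:S(10), P1:I | bus: none
[21] P1: store L2 := 95 | P0:I, P1:M(95) | bus: BusRdX
[22] P0: load  L6 | P0:S(79), P1:S(79) | bus: BusRd,Flush
[23] P1: load  L2 | P0:I, P1:M(95) | bus: none
[24] P1: store L0 := 84 | P0:I, P1:M(84) | bus: BusRdX
[25] P0: store L4 := 55 | P0:M(55), P1:I | bus: BusRdX,Flush
[26] P1: load  L6 | P0:S(79), P1:S(79) | bus: none
[27] P1: load  L3 | P0:S(44), P1:S(44) | bus: BusRd,Flush

bus = BusRd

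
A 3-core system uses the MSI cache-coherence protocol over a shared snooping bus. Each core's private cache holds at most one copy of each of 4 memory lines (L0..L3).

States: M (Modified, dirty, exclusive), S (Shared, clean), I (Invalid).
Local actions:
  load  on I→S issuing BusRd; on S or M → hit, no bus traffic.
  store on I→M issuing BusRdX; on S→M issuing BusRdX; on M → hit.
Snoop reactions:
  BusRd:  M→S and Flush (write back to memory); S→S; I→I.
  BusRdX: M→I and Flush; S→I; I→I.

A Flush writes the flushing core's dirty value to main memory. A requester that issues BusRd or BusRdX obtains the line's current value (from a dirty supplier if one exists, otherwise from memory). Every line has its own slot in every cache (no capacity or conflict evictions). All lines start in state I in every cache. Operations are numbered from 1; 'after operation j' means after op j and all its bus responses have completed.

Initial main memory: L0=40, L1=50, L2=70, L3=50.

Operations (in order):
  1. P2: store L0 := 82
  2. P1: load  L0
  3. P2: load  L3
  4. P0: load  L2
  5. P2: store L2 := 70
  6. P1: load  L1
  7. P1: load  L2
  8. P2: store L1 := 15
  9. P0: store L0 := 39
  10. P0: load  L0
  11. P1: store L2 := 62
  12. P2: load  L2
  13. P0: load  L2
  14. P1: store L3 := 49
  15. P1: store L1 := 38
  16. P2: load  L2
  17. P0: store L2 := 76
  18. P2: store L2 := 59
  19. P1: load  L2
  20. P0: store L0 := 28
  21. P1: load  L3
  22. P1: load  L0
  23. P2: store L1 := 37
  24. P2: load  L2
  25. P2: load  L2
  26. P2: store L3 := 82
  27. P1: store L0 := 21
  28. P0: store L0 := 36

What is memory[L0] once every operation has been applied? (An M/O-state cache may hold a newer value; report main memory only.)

[1] P2: store L0 := 82 | P0:I, P1:I, P2:M(82) | bus: BusRdX
[2] P1: load  L0 | P0:I, P1:S(82), P2:S(82) | bus: BusRd,Flush
[3] P2: load  L3 | P0:I, P1:I, P2:S(50) | bus: BusRd
[4] P0: load  L2 | P0:S(70), P1:I, P2:I | bus: BusRd
[5] P2: store L2 := 70 | P0:I, P1:I, P2:M(70) | bus: BusRdX
[6] P1: load  L1 | P0:I, P1:S(50), P2:I | bus: BusRd
[7] P1: load  L2 | P0:I, P1:S(70), P2:S(70) | bus: BusRd,Flush
[8] P2: store L1 := 15 | P0:I, P1:I, P2:M(15) | bus: BusRdX
[9] P0: store L0 := 39 | P0:M(39), P1:I, P2:I | bus: BusRdX
[10] P0: load  L0 | P0:M(39), P1:I, P2:I | bus: none
[11] P1: store L2 := 62 | P0:I, P1:M(62), P2:I | bus: BusRdX
[12] P2: load  L2 | P0:I, P1:S(62), P2:S(62) | bus: BusRd,Flush
[13] P0: load  L2 | P0:S(62), P1:S(62), P2:S(62) | bus: BusRd
[14] P1: store L3 := 49 | P0:I, P1:M(49), P2:I | bus: BusRdX
[15] P1: store L1 := 38 | P0:I, P1:M(38), P2:I | bus: BusRdX,Flush
[16] P2: load  L2 | P0:S(62), P1:S(62), P2:S(62) | bus: none
[17] P0: store L2 := 76 | P0:M(76), P1:I, P2:I | bus: BusRdX
[18] P2: store L2 := 59 | P0:I, P1:I, P2:M(59) | bus: BusRdX,Flush
[19] P1: load  L2 | P0:I, P1:S(59), P2:S(59) | bus: BusRd,Flush
[20] P0: store L0 := 28 | P0:M(28), P1:I, P2:I | bus: none
[21] P1: load  L3 | P0:I, P1:M(49), P2:I | bus: none
[22] P1: load  L0 | P0:S(28), P1:S(28), P2:I | bus: BusRd,Flush
[23] P2: store L1 := 37 | P0:I, P1:I, P2:M(37) | bus: BusRdX,Flush
[24] P2: load  L2 | P0:I, P1:S(59), P2:S(59) | bus: none
[25] P2: load  L2 | P0:I, P1:S(59), P2:S(59) | bus: none
[26] P2: store L3 := 82 | P0:I, P1:I, P2:M(82) | bus: BusRdX,Flush
[27] P1: store L0 := 21 | P0:I, P1:M(21), P2:I | bus: BusRdX
[28] P0: store L0 := 36 | P0:M(36), P1:I, P2:I | bus: BusRdX,Flush

memory[L0] = 21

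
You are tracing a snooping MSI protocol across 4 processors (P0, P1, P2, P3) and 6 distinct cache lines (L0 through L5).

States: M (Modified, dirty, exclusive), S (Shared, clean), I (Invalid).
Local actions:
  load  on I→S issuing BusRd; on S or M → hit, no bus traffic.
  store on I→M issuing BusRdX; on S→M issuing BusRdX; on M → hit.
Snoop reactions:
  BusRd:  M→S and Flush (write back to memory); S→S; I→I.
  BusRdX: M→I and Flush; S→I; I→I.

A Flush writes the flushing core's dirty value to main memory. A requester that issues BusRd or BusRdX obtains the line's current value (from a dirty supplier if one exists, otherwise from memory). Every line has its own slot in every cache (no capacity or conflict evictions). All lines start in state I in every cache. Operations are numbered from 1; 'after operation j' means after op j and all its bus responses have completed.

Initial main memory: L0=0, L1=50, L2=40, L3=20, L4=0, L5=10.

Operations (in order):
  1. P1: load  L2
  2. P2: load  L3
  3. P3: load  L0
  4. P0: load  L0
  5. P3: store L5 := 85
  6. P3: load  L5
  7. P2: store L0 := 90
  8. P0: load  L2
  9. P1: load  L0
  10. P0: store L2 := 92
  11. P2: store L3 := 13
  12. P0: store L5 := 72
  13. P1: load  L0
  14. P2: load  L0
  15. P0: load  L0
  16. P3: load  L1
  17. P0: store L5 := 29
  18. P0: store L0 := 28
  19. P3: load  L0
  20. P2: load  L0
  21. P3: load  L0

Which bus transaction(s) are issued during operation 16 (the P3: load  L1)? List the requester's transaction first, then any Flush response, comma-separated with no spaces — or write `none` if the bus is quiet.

bus = BusRd

1. P1: load  L2  bus=[BusRd]  L2: P0=I P1=S P2=I P3=I  mem[L2]=40
2. P2: load  L3  bus=[BusRd]  L3: P0=I P1=I P2=S P3=I  mem[L3]=20
3. P3: load  L0  bus=[BusRd]  L0: P0=I P1=I P2=I P3=S  mem[L0]=0
4. P0: load  L0  bus=[BusRd]  L0: P0=S P1=I P2=I P3=S  mem[L0]=0
5. P3: store L5 := 85  bus=[BusRdX]  L5: P0=I P1=I P2=I P3=M  mem[L5]=10
6. P3: load  L5  bus=[-]  L5: P0=I P1=I P2=I P3=M  mem[L5]=10
7. P2: store L0 := 90  bus=[BusRdX]  L0: P0=I P1=I P2=M P3=I  mem[L0]=0
8. P0: load  L2  bus=[BusRd]  L2: P0=S P1=S P2=I P3=I  mem[L2]=40
9. P1: load  L0  bus=[BusRd,Flush]  L0: P0=I P1=S P2=S P3=I  mem[L0]=90
10. P0: store L2 := 92  bus=[BusRdX]  L2: P0=M P1=I P2=I P3=I  mem[L2]=40
11. P2: store L3 := 13  bus=[BusRdX]  L3: P0=I P1=I P2=M P3=I  mem[L3]=20
12. P0: store L5 := 72  bus=[BusRdX,Flush]  L5: P0=M P1=I P2=I P3=I  mem[L5]=85
13. P1: load  L0  bus=[-]  L0: P0=I P1=S P2=S P3=I  mem[L0]=90
14. P2: load  L0  bus=[-]  L0: P0=I P1=S P2=S P3=I  mem[L0]=90
15. P0: load  L0  bus=[BusRd]  L0: P0=S P1=S P2=S P3=I  mem[L0]=90
16. P3: load  L1  bus=[BusRd]  L1: P0=I P1=I P2=I P3=S  mem[L1]=50
17. P0: store L5 := 29  bus=[-]  L5: P0=M P1=I P2=I P3=I  mem[L5]=85
18. P0: store L0 := 28  bus=[BusRdX]  L0: P0=M P1=I P2=I P3=I  mem[L0]=90
19. P3: load  L0  bus=[BusRd,Flush]  L0: P0=S P1=I P2=I P3=S  mem[L0]=28
20. P2: load  L0  bus=[BusRd]  L0: P0=S P1=I P2=S P3=S  mem[L0]=28
21. P3: load  L0  bus=[-]  L0: P0=S P1=I P2=S P3=S  mem[L0]=28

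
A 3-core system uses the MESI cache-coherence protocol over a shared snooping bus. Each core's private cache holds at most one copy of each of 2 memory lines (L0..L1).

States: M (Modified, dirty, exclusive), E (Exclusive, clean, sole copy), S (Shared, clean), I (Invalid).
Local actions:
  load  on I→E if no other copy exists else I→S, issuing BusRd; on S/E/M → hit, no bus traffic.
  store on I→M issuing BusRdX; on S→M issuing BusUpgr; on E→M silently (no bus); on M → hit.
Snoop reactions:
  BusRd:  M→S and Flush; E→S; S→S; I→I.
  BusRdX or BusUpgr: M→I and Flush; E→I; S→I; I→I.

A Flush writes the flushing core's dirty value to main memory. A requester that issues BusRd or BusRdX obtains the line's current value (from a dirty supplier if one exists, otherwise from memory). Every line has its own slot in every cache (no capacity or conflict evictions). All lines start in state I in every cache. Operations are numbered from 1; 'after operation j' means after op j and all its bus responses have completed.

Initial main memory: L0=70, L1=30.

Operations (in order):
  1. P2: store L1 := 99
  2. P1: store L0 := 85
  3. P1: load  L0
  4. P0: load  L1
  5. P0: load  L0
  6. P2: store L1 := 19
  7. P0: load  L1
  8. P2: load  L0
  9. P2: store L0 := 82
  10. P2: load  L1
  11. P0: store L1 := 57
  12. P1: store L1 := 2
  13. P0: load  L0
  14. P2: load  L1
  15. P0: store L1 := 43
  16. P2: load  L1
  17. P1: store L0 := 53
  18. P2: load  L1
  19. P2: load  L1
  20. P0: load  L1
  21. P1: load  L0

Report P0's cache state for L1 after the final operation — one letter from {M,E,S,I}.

step 1: P2: store L1 := 99  ⟶  IIM  (L1)  txn=BusRdX  M[L1]=30
step 2: P1: store L0 := 85  ⟶  IMI  (L0)  txn=BusRdX  M[L0]=70
step 3: P1: load  L0  ⟶  IMI  (L0)  txn=∅  M[L0]=70
step 4: P0: load  L1  ⟶  SIS  (L1)  txn=BusRd+Flush  M[L1]=99
step 5: P0: load  L0  ⟶  SSI  (L0)  txn=BusRd+Flush  M[L0]=85
step 6: P2: store L1 := 19  ⟶  IIM  (L1)  txn=BusUpgr  M[L1]=99
step 7: P0: load  L1  ⟶  SIS  (L1)  txn=BusRd+Flush  M[L1]=19
step 8: P2: load  L0  ⟶  SSS  (L0)  txn=BusRd  M[L0]=85
step 9: P2: store L0 := 82  ⟶  IIM  (L0)  txn=BusUpgr  M[L0]=85
step 10: P2: load  L1  ⟶  SIS  (L1)  txn=∅  M[L1]=19
step 11: P0: store L1 := 57  ⟶  MII  (L1)  txn=BusUpgr  M[L1]=19
step 12: P1: store L1 := 2  ⟶  IMI  (L1)  txn=BusRdX+Flush  M[L1]=57
step 13: P0: load  L0  ⟶  SIS  (L0)  txn=BusRd+Flush  M[L0]=82
step 14: P2: load  L1  ⟶  ISS  (L1)  txn=BusRd+Flush  M[L1]=2
step 15: P0: store L1 := 43  ⟶  MII  (L1)  txn=BusRdX  M[L1]=2
step 16: P2: load  L1  ⟶  SIS  (L1)  txn=BusRd+Flush  M[L1]=43
step 17: P1: store L0 := 53  ⟶  IMI  (L0)  txn=BusRdX  M[L0]=82
step 18: P2: load  L1  ⟶  SIS  (L1)  txn=∅  M[L1]=43
step 19: P2: load  L1  ⟶  SIS  (L1)  txn=∅  M[L1]=43
step 20: P0: load  L1  ⟶  SIS  (L1)  txn=∅  M[L1]=43
step 21: P1: load  L0  ⟶  IMI  (L0)  txn=∅  M[L0]=82

state = S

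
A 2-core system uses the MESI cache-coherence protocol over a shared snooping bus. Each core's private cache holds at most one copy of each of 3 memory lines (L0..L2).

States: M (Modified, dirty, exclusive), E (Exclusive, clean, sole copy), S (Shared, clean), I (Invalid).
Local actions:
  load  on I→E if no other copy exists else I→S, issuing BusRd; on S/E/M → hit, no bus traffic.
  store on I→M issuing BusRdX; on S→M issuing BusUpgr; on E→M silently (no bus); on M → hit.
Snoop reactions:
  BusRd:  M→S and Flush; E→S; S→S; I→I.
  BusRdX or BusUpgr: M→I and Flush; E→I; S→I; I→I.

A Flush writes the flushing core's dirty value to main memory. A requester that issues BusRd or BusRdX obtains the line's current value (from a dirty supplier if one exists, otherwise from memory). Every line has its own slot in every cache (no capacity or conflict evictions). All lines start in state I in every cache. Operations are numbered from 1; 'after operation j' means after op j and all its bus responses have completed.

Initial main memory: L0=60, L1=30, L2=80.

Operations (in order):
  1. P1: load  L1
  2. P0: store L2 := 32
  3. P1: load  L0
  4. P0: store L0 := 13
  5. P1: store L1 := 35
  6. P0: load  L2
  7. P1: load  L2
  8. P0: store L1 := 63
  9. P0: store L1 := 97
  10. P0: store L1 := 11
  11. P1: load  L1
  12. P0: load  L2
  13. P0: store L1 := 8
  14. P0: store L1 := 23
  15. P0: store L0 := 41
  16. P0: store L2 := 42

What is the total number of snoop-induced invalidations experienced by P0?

invalidations = 0

[1] P1: load  L1 | P0:I, P1:E(30) | bus: BusRd
[2] P0: store L2 := 32 | P0:M(32), P1:I | bus: BusRdX
[3] P1: load  L0 | P0:I, P1:E(60) | bus: BusRd
[4] P0: store L0 := 13 | P0:M(13), P1:I | bus: BusRdX
[5] P1: store L1 := 35 | P0:I, P1:M(35) | bus: none
[6] P0: load  L2 | P0:M(32), P1:I | bus: none
[7] P1: load  L2 | P0:S(32), P1:S(32) | bus: BusRd,Flush
[8] P0: store L1 := 63 | P0:M(63), P1:I | bus: BusRdX,Flush
[9] P0: store L1 := 97 | P0:M(97), P1:I | bus: none
[10] P0: store L1 := 11 | P0:M(11), P1:I | bus: none
[11] P1: load  L1 | P0:S(11), P1:S(11) | bus: BusRd,Flush
[12] P0: load  L2 | P0:S(32), P1:S(32) | bus: none
[13] P0: store L1 := 8 | P0:M(8), P1:I | bus: BusUpgr
[14] P0: store L1 := 23 | P0:M(23), P1:I | bus: none
[15] P0: store L0 := 41 | P0:M(41), P1:I | bus: none
[16] P0: store L2 := 42 | P0:M(42), P1:I | bus: BusUpgr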